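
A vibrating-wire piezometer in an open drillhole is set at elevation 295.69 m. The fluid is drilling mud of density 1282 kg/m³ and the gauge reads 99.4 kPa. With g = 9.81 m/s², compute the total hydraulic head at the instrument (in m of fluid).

ψ = P/(ρg) = 99.4×1000 / (1282 × 9.81) = 7.90 m.
h = z + ψ = 295.69 + 7.90 = 303.59 m.

h ≈ 303.59 m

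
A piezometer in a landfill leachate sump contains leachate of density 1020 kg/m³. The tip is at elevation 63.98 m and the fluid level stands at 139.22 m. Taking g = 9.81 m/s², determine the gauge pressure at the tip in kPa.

P ≈ 753 kPa

Pressure head ψ = h − z = 139.22 − 63.98 = 75.24 m.
P = ρgψ = 1020 × 9.81 × 75.24 = 752866 Pa ≈ 753 kPa.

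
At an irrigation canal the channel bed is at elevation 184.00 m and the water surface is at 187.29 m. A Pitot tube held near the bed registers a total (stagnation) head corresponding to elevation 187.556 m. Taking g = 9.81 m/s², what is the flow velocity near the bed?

Near the bed, under hydrostatic conditions, the piezometric head (z + ψ) equals the free-surface elevation, 187.29 m.
Velocity head = total − piezometric = 187.556 − 187.29 = 0.266 m.
v = √(2g·h_v) = √(2 × 9.81 × 0.266) = 2.28 m/s.

v ≈ 2.28 m/s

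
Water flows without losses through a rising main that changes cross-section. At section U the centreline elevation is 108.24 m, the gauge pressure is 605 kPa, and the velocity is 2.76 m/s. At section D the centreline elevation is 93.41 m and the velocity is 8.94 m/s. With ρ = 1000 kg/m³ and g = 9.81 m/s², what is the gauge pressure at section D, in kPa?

Pressure head at U: ψ₁ = P₁/(ρg) = 605×1000 / (1000 × 9.81) = 61.67 m.
Velocity heads: v₁²/2g = 2.76²/19.62 = 0.388 m; v₂²/2g = 8.94²/19.62 = 4.074 m.
Total head H = z₁ + ψ₁ + v₁²/2g = 108.24 + 61.67 + 0.388 = 170.30 m.
ψ₂ = H − z₂ − v₂²/2g = 170.30 − 93.41 − 4.074 = 72.82 m.
P₂ = ρgψ₂ = 1000 × 9.81 × 72.82 ≈ 714 kPa.

P₂ ≈ 714 kPa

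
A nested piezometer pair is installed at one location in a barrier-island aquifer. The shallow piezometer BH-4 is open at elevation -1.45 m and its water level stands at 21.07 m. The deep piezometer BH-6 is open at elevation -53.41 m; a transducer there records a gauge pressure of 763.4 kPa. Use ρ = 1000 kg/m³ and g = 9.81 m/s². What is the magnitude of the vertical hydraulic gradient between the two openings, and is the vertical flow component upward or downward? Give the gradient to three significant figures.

|i_v| ≈ 0.0643; vertical flow is upward

Total head at BH-4: h = 21.07 m (water level in the standpipe).
Pressure head at BH-6: ψ = P/(ρg) = 763.4×1000 / (1000 × 9.81) = 77.82 m.
Total head at BH-6: h = z + ψ = -53.41 + 77.82 = 24.41 m.
Δh = h(BH-4) − h(BH-6) = 21.07 − 24.41 = -3.34 m.
Vertical separation Δz = -1.45 − (-53.41) = 51.96 m.
|i_v| = |Δh| / Δz = 3.34 / 51.96 = 0.0643.
Head is higher in the deep piezometer, so vertical flow is upward (discharge condition).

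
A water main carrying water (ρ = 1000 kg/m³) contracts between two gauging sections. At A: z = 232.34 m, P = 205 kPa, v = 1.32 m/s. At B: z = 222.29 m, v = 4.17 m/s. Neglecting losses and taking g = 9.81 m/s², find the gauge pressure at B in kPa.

Pressure head at A: ψ₁ = P₁/(ρg) = 205×1000 / (1000 × 9.81) = 20.90 m.
Velocity heads: v₁²/2g = 1.32²/19.62 = 0.089 m; v₂²/2g = 4.17²/19.62 = 0.886 m.
Total head H = z₁ + ψ₁ + v₁²/2g = 232.34 + 20.90 + 0.089 = 253.33 m.
ψ₂ = H − z₂ − v₂²/2g = 253.33 − 222.29 − 0.886 = 30.15 m.
P₂ = ρgψ₂ = 1000 × 9.81 × 30.15 ≈ 296 kPa.

P₂ ≈ 296 kPa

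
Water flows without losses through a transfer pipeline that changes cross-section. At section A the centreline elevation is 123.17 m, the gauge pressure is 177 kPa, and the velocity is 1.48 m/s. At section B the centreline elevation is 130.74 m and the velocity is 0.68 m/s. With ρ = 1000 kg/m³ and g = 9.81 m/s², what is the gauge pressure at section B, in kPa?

Pressure head at A: ψ₁ = P₁/(ρg) = 177×1000 / (1000 × 9.81) = 18.04 m.
Velocity heads: v₁²/2g = 1.48²/19.62 = 0.112 m; v₂²/2g = 0.68²/19.62 = 0.024 m.
Total head H = z₁ + ψ₁ + v₁²/2g = 123.17 + 18.04 + 0.112 = 141.32 m.
ψ₂ = H − z₂ − v₂²/2g = 141.32 − 130.74 − 0.024 = 10.56 m.
P₂ = ρgψ₂ = 1000 × 9.81 × 10.56 ≈ 104 kPa.

P₂ ≈ 104 kPa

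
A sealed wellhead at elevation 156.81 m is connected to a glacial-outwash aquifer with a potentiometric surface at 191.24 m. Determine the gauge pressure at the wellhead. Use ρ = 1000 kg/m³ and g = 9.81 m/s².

Head above the cap: Δh = 191.24 − 156.81 = 34.43 m.
P = ρgΔh = 1000 × 9.81 × 34.43 = 337758 Pa ≈ 338 kPa.

P ≈ 338 kPa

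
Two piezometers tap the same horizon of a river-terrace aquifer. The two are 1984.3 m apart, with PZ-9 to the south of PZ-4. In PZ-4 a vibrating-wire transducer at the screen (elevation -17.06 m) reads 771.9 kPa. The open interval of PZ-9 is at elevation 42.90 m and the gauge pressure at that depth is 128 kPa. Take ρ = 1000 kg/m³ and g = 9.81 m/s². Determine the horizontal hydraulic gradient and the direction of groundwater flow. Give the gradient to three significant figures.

Pressure head at PZ-4: ψ = P/(ρg) = 771.9×1000 / (1000 × 9.81) = 78.69 m.
Total head at PZ-4: h = z + ψ = -17.06 + 78.69 = 61.63 m.
Pressure head at PZ-9: ψ = P/(ρg) = 128×1000 / (1000 × 9.81) = 13.05 m.
Total head at PZ-9: h = z + ψ = 42.90 + 13.05 = 55.95 m.
Head difference: h(PZ-4) − h(PZ-9) = 61.63 − 55.95 = 5.68 m.
Hydraulic gradient: i = |Δh| / L = 5.68 / 1984.3 = 0.00286.
Flow is from higher to lower head: from PZ-4 toward PZ-9, i.e. toward the south.

i ≈ 0.00286; groundwater flows toward the south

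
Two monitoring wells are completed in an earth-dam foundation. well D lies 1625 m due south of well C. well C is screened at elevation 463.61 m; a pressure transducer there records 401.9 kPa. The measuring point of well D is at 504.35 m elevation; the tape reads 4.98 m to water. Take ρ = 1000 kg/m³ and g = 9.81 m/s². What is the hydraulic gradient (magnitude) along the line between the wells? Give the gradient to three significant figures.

i ≈ 0.00321

Pressure head at well C: ψ = P/(ρg) = 401.9×1000 / (1000 × 9.81) = 40.97 m.
Total head at well C: h = z + ψ = 463.61 + 40.97 = 504.58 m.
Total head at well D: h = 504.35 − 4.98 = 499.37 m.
Head difference: h(well C) − h(well D) = 504.58 − 499.37 = 5.21 m.
Hydraulic gradient: i = |Δh| / L = 5.21 / 1625 = 0.00321.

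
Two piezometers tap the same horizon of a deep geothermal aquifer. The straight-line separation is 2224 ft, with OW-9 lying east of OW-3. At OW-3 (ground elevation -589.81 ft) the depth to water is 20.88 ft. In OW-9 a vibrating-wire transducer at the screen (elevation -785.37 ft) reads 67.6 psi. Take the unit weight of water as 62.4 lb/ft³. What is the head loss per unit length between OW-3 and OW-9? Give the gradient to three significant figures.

i ≈ 0.00840 ft/ft

Total head at OW-3: h = -589.81 − 20.88 = -610.69 ft.
Pressure head at OW-9: ψ = 144·P/γ = 144 × 67.6 / 62.4 = 156.00 ft.
Total head at OW-9: h = z + ψ = -785.37 + 156.00 = -629.37 ft.
Head difference: h(OW-3) − h(OW-9) = -610.69 − (-629.37) = 18.68 ft.
Hydraulic gradient: i = |Δh| / L = 18.68 / 2224 = 0.00840.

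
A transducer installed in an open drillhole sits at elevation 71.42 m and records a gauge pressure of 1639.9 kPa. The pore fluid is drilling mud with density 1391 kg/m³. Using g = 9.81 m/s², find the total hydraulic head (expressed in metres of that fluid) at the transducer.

h ≈ 191.60 m

ψ = P/(ρg) = 1639.9×1000 / (1391 × 9.81) = 120.18 m.
h = z + ψ = 71.42 + 120.18 = 191.60 m.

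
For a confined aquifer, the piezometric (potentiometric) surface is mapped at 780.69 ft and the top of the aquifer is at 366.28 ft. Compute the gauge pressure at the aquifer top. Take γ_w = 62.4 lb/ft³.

P ≈ 180 psi

Pressure head at the aquifer top: ψ = h − z = 780.69 − 366.28 = 414.41 ft.
P = γψ/144 = 62.4 × 414.41 / 144 = 180 psi.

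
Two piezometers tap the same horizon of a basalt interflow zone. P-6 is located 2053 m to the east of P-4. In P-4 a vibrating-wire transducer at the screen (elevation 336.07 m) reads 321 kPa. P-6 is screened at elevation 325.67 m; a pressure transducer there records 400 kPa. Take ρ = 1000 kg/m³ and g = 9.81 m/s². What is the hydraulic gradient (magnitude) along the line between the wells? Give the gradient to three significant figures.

i ≈ 0.00114

Pressure head at P-4: ψ = P/(ρg) = 321×1000 / (1000 × 9.81) = 32.72 m.
Total head at P-4: h = z + ψ = 336.07 + 32.72 = 368.79 m.
Pressure head at P-6: ψ = P/(ρg) = 400×1000 / (1000 × 9.81) = 40.77 m.
Total head at P-6: h = z + ψ = 325.67 + 40.77 = 366.44 m.
Head difference: h(P-4) − h(P-6) = 368.79 − 366.44 = 2.35 m.
Hydraulic gradient: i = |Δh| / L = 2.35 / 2053 = 0.00114.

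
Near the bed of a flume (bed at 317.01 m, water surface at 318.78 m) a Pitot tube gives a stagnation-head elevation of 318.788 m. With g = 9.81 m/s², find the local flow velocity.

Near the bed, under hydrostatic conditions, the piezometric head (z + ψ) equals the free-surface elevation, 318.78 m.
Velocity head = total − piezometric = 318.788 − 318.78 = 0.008 m.
v = √(2g·h_v) = √(2 × 9.81 × 0.008) = 0.396 m/s.

v ≈ 0.396 m/s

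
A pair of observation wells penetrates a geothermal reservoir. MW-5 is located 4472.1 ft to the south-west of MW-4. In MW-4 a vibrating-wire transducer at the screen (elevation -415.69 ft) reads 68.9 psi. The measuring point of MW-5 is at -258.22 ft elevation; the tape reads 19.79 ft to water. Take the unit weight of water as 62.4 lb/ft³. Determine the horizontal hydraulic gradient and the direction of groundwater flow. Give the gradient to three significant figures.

i ≈ 0.00477; groundwater flows toward the south-west

Pressure head at MW-4: ψ = 144·P/γ = 144 × 68.9 / 62.4 = 159.00 ft.
Total head at MW-4: h = z + ψ = -415.69 + 159.00 = -256.69 ft.
Total head at MW-5: h = -258.22 − 19.79 = -278.01 ft.
Head difference: h(MW-4) − h(MW-5) = -256.69 − (-278.01) = 21.32 ft.
Hydraulic gradient: i = |Δh| / L = 21.32 / 4472.1 = 0.00477.
Flow is from higher to lower head: from MW-4 toward MW-5, i.e. toward the south-west.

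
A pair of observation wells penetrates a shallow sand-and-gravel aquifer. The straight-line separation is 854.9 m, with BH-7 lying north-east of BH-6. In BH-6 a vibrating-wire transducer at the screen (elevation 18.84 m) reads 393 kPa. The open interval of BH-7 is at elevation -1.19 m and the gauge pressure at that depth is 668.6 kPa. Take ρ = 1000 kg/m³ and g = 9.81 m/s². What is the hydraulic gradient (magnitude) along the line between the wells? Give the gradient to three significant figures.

i ≈ 0.00943

Pressure head at BH-6: ψ = P/(ρg) = 393×1000 / (1000 × 9.81) = 40.06 m.
Total head at BH-6: h = z + ψ = 18.84 + 40.06 = 58.90 m.
Pressure head at BH-7: ψ = P/(ρg) = 668.6×1000 / (1000 × 9.81) = 68.15 m.
Total head at BH-7: h = z + ψ = -1.19 + 68.15 = 66.96 m.
Head difference: h(BH-6) − h(BH-7) = 58.90 − 66.96 = -8.06 m.
Hydraulic gradient: i = |Δh| / L = 8.06 / 854.9 = 0.00943.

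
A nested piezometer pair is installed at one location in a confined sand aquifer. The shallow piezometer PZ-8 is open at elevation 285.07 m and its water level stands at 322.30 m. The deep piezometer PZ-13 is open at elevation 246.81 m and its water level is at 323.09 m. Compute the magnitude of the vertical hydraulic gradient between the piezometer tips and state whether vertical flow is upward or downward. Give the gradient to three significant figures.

Total head at PZ-8: h = 322.30 m (water level in the standpipe).
Total head at PZ-13: h = 323.09 m.
Δh = h(PZ-8) − h(PZ-13) = 322.30 − 323.09 = -0.79 m.
Vertical separation Δz = 285.07 − 246.81 = 38.26 m.
|i_v| = |Δh| / Δz = 0.79 / 38.26 = 0.0206.
Head is higher in the deep piezometer, so vertical flow is upward (discharge condition).

|i_v| ≈ 0.0206; vertical flow is upward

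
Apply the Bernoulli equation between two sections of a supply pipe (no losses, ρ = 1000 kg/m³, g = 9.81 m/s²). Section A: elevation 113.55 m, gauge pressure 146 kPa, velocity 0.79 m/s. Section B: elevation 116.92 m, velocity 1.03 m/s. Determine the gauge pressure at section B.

Pressure head at A: ψ₁ = P₁/(ρg) = 146×1000 / (1000 × 9.81) = 14.88 m.
Velocity heads: v₁²/2g = 0.79²/19.62 = 0.032 m; v₂²/2g = 1.03²/19.62 = 0.054 m.
Total head H = z₁ + ψ₁ + v₁²/2g = 113.55 + 14.88 + 0.032 = 128.46 m.
ψ₂ = H − z₂ − v₂²/2g = 128.46 − 116.92 − 0.054 = 11.49 m.
P₂ = ρgψ₂ = 1000 × 9.81 × 11.49 ≈ 113 kPa.

P₂ ≈ 113 kPa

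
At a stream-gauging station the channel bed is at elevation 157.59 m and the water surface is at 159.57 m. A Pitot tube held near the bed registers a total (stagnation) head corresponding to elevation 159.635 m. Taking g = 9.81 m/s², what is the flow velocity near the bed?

v ≈ 1.13 m/s

Near the bed, under hydrostatic conditions, the piezometric head (z + ψ) equals the free-surface elevation, 159.57 m.
Velocity head = total − piezometric = 159.635 − 159.57 = 0.065 m.
v = √(2g·h_v) = √(2 × 9.81 × 0.065) = 1.13 m/s.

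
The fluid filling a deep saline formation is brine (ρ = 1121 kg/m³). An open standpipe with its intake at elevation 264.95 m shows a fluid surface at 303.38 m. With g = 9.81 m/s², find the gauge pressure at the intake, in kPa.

Pressure head ψ = h − z = 303.38 − 264.95 = 38.43 m.
P = ρgψ = 1121 × 9.81 × 38.43 = 422615 Pa ≈ 423 kPa.

P ≈ 423 kPa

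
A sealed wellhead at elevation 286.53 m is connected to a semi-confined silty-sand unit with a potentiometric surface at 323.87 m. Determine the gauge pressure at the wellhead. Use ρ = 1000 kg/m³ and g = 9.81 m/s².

Head above the cap: Δh = 323.87 − 286.53 = 37.34 m.
P = ρgΔh = 1000 × 9.81 × 37.34 = 366305 Pa ≈ 366 kPa.

P ≈ 366 kPa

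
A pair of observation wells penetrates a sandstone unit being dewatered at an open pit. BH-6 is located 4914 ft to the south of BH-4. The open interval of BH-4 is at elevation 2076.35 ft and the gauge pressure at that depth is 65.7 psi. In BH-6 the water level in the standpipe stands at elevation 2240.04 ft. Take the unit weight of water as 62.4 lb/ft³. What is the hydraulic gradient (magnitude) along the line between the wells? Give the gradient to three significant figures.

i ≈ 0.00246

Pressure head at BH-4: ψ = 144·P/γ = 144 × 65.7 / 62.4 = 151.62 ft.
Total head at BH-4: h = z + ψ = 2076.35 + 151.62 = 2227.97 ft.
Total head at BH-6: h = 2240.04 ft (water level in the piezometer is the total head).
Head difference: h(BH-4) − h(BH-6) = 2227.97 − 2240.04 = -12.07 ft.
Hydraulic gradient: i = |Δh| / L = 12.07 / 4914 = 0.00246.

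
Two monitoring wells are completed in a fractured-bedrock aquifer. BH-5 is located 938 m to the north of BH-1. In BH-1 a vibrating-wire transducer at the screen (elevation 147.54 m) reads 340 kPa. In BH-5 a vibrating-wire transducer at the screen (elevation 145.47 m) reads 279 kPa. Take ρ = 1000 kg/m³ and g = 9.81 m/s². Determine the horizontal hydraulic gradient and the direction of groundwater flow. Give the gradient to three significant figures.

Pressure head at BH-1: ψ = P/(ρg) = 340×1000 / (1000 × 9.81) = 34.66 m.
Total head at BH-1: h = z + ψ = 147.54 + 34.66 = 182.20 m.
Pressure head at BH-5: ψ = P/(ρg) = 279×1000 / (1000 × 9.81) = 28.44 m.
Total head at BH-5: h = z + ψ = 145.47 + 28.44 = 173.91 m.
Head difference: h(BH-1) − h(BH-5) = 182.20 − 173.91 = 8.29 m.
Hydraulic gradient: i = |Δh| / L = 8.29 / 938 = 0.00884.
Flow is from higher to lower head: from BH-1 toward BH-5, i.e. toward the north.

i ≈ 0.00884; groundwater flows toward the north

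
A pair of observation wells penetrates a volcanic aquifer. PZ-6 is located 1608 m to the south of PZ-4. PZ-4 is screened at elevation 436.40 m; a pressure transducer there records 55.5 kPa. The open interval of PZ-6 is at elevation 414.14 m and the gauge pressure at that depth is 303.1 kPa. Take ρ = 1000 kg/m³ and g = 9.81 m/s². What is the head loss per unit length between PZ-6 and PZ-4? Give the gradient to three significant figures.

Pressure head at PZ-4: ψ = P/(ρg) = 55.5×1000 / (1000 × 9.81) = 5.66 m.
Total head at PZ-4: h = z + ψ = 436.40 + 5.66 = 442.06 m.
Pressure head at PZ-6: ψ = P/(ρg) = 303.1×1000 / (1000 × 9.81) = 30.90 m.
Total head at PZ-6: h = z + ψ = 414.14 + 30.90 = 445.04 m.
Head difference: h(PZ-4) − h(PZ-6) = 442.06 − 445.04 = -2.98 m.
Hydraulic gradient: i = |Δh| / L = 2.98 / 1608 = 0.00185.

i ≈ 0.00185 m/m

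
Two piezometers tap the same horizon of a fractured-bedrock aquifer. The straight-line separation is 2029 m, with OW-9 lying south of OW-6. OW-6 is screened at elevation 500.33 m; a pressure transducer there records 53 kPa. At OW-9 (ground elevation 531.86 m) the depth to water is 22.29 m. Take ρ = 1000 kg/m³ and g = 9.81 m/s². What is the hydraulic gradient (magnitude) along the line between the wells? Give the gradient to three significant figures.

i ≈ 0.00189

Pressure head at OW-6: ψ = P/(ρg) = 53×1000 / (1000 × 9.81) = 5.40 m.
Total head at OW-6: h = z + ψ = 500.33 + 5.40 = 505.73 m.
Total head at OW-9: h = 531.86 − 22.29 = 509.57 m.
Head difference: h(OW-6) − h(OW-9) = 505.73 − 509.57 = -3.84 m.
Hydraulic gradient: i = |Δh| / L = 3.84 / 2029 = 0.00189.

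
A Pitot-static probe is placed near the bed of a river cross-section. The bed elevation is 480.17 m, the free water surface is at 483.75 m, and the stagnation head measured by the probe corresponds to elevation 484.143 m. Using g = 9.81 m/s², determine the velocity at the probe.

v ≈ 2.78 m/s

Near the bed, under hydrostatic conditions, the piezometric head (z + ψ) equals the free-surface elevation, 483.75 m.
Velocity head = total − piezometric = 484.143 − 483.75 = 0.393 m.
v = √(2g·h_v) = √(2 × 9.81 × 0.393) = 2.78 m/s.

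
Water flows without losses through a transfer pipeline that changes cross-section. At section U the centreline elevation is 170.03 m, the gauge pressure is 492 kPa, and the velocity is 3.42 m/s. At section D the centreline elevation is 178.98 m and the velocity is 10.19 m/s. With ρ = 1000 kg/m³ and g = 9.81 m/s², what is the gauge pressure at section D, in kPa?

Pressure head at U: ψ₁ = P₁/(ρg) = 492×1000 / (1000 × 9.81) = 50.15 m.
Velocity heads: v₁²/2g = 3.42²/19.62 = 0.596 m; v₂²/2g = 10.19²/19.62 = 5.292 m.
Total head H = z₁ + ψ₁ + v₁²/2g = 170.03 + 50.15 + 0.596 = 220.78 m.
ψ₂ = H − z₂ − v₂²/2g = 220.78 − 178.98 − 5.292 = 36.51 m.
P₂ = ρgψ₂ = 1000 × 9.81 × 36.51 ≈ 358 kPa.

P₂ ≈ 358 kPa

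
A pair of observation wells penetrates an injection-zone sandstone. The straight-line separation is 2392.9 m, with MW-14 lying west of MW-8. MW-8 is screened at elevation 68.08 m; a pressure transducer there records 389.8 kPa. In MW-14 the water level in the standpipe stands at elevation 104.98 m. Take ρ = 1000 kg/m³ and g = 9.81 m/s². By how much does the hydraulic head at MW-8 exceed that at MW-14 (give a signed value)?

Δh ≈ 2.83 m

Pressure head at MW-8: ψ = P/(ρg) = 389.8×1000 / (1000 × 9.81) = 39.73 m.
Total head at MW-8: h = z + ψ = 68.08 + 39.73 = 107.81 m.
Total head at MW-14: h = 104.98 m (water level in the piezometer is the total head).
Head difference: h(MW-8) − h(MW-14) = 107.81 − 104.98 = 2.83 m.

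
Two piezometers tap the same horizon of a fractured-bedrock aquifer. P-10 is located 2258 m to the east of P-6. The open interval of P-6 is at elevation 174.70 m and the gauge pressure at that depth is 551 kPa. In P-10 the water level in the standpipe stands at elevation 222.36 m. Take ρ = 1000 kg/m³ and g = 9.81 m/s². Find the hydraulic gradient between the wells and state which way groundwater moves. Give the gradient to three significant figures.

Pressure head at P-6: ψ = P/(ρg) = 551×1000 / (1000 × 9.81) = 56.17 m.
Total head at P-6: h = z + ψ = 174.70 + 56.17 = 230.87 m.
Total head at P-10: h = 222.36 m (water level in the piezometer is the total head).
Head difference: h(P-6) − h(P-10) = 230.87 − 222.36 = 8.51 m.
Hydraulic gradient: i = |Δh| / L = 8.51 / 2258 = 0.00377.
Flow is from higher to lower head: from P-6 toward P-10, i.e. toward the east.

i ≈ 0.00377; groundwater flows toward the east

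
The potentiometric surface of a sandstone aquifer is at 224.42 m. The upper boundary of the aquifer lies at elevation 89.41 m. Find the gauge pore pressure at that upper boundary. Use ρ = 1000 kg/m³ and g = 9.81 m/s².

P ≈ 1320 kPa

Pressure head at the aquifer top: ψ = h − z = 224.42 − 89.41 = 135.01 m.
P = ρgψ = 1000 × 9.81 × 135.01 = 1324448 Pa ≈ 1320 kPa.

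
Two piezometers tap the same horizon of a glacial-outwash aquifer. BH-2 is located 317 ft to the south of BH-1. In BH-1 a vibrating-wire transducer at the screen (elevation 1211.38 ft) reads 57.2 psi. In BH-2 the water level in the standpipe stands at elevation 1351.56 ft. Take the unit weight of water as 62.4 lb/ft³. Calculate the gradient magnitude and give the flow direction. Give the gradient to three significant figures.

i ≈ 0.0258; groundwater flows toward the north

Pressure head at BH-1: ψ = 144·P/γ = 144 × 57.2 / 62.4 = 132.00 ft.
Total head at BH-1: h = z + ψ = 1211.38 + 132.00 = 1343.38 ft.
Total head at BH-2: h = 1351.56 ft (water level in the piezometer is the total head).
Head difference: h(BH-1) − h(BH-2) = 1343.38 − 1351.56 = -8.18 ft.
Hydraulic gradient: i = |Δh| / L = 8.18 / 317 = 0.0258.
Flow is from higher to lower head: from BH-2 toward BH-1, i.e. toward the north.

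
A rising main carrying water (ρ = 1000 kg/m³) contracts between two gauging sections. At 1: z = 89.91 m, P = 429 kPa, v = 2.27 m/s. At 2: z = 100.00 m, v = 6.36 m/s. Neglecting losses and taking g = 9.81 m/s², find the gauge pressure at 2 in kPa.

Pressure head at 1: ψ₁ = P₁/(ρg) = 429×1000 / (1000 × 9.81) = 43.73 m.
Velocity heads: v₁²/2g = 2.27²/19.62 = 0.263 m; v₂²/2g = 6.36²/19.62 = 2.062 m.
Total head H = z₁ + ψ₁ + v₁²/2g = 89.91 + 43.73 + 0.263 = 133.90 m.
ψ₂ = H − z₂ − v₂²/2g = 133.90 − 100.00 − 2.062 = 31.84 m.
P₂ = ρgψ₂ = 1000 × 9.81 × 31.84 ≈ 312 kPa.

P₂ ≈ 312 kPa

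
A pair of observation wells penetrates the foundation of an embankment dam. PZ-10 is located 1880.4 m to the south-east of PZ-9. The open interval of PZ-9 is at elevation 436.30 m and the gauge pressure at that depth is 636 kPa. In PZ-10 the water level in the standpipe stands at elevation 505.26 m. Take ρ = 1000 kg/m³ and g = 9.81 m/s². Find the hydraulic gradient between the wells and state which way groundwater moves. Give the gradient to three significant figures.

i ≈ 0.00220; groundwater flows toward the north-west

Pressure head at PZ-9: ψ = P/(ρg) = 636×1000 / (1000 × 9.81) = 64.83 m.
Total head at PZ-9: h = z + ψ = 436.30 + 64.83 = 501.13 m.
Total head at PZ-10: h = 505.26 m (water level in the piezometer is the total head).
Head difference: h(PZ-9) − h(PZ-10) = 501.13 − 505.26 = -4.13 m.
Hydraulic gradient: i = |Δh| / L = 4.13 / 1880.4 = 0.00220.
Flow is from higher to lower head: from PZ-10 toward PZ-9, i.e. toward the north-west.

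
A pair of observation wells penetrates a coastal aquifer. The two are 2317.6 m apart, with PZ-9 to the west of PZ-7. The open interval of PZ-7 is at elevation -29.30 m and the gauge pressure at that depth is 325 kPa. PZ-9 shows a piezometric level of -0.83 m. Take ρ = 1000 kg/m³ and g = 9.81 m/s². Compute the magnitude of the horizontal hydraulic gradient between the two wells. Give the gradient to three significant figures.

i ≈ 0.00201

Pressure head at PZ-7: ψ = P/(ρg) = 325×1000 / (1000 × 9.81) = 33.13 m.
Total head at PZ-7: h = z + ψ = -29.30 + 33.13 = 3.83 m.
Total head at PZ-9: h = -0.83 m (water level in the piezometer is the total head).
Head difference: h(PZ-7) − h(PZ-9) = 3.83 − (-0.83) = 4.66 m.
Hydraulic gradient: i = |Δh| / L = 4.66 / 2317.6 = 0.00201.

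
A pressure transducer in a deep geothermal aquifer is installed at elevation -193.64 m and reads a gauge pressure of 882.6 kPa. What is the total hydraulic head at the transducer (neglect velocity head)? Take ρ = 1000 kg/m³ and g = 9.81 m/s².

h ≈ -103.67 m

ψ = P/(ρg) = 882.6×1000 / (1000 × 9.81) = 89.97 m.
h = z + ψ = -193.64 + 89.97 = -103.67 m.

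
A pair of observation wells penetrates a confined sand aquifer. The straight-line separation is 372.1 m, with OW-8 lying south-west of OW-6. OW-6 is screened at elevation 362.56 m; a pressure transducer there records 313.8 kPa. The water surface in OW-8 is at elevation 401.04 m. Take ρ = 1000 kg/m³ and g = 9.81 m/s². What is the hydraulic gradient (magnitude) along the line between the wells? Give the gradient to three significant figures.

Pressure head at OW-6: ψ = P/(ρg) = 313.8×1000 / (1000 × 9.81) = 31.99 m.
Total head at OW-6: h = z + ψ = 362.56 + 31.99 = 394.55 m.
Total head at OW-8: h = 401.04 m (water level in the piezometer is the total head).
Head difference: h(OW-6) − h(OW-8) = 394.55 − 401.04 = -6.49 m.
Hydraulic gradient: i = |Δh| / L = 6.49 / 372.1 = 0.0174.

i ≈ 0.0174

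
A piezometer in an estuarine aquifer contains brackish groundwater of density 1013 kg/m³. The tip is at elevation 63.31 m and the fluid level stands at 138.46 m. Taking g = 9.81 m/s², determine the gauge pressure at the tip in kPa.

Pressure head ψ = h − z = 138.46 − 63.31 = 75.15 m.
P = ρgψ = 1013 × 9.81 × 75.15 = 746805 Pa ≈ 747 kPa.

P ≈ 747 kPa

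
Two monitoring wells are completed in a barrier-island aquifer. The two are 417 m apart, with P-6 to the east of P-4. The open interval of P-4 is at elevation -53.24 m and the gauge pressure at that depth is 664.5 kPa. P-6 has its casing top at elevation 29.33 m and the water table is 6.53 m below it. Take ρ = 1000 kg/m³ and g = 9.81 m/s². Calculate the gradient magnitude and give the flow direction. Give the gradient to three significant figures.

i ≈ 0.0199; groundwater flows toward the west

Pressure head at P-4: ψ = P/(ρg) = 664.5×1000 / (1000 × 9.81) = 67.74 m.
Total head at P-4: h = z + ψ = -53.24 + 67.74 = 14.50 m.
Total head at P-6: h = 29.33 − 6.53 = 22.80 m.
Head difference: h(P-4) − h(P-6) = 14.50 − 22.80 = -8.30 m.
Hydraulic gradient: i = |Δh| / L = 8.30 / 417 = 0.0199.
Flow is from higher to lower head: from P-6 toward P-4, i.e. toward the west.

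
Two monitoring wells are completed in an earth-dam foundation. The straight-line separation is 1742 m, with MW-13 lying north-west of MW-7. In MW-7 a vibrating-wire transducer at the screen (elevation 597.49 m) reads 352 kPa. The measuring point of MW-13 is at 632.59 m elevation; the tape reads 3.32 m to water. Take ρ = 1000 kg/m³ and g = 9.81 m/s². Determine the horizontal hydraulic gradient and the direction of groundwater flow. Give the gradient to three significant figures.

Pressure head at MW-7: ψ = P/(ρg) = 352×1000 / (1000 × 9.81) = 35.88 m.
Total head at MW-7: h = z + ψ = 597.49 + 35.88 = 633.37 m.
Total head at MW-13: h = 632.59 − 3.32 = 629.27 m.
Head difference: h(MW-7) − h(MW-13) = 633.37 − 629.27 = 4.10 m.
Hydraulic gradient: i = |Δh| / L = 4.10 / 1742 = 0.00235.
Flow is from higher to lower head: from MW-7 toward MW-13, i.e. toward the north-west.

i ≈ 0.00235; groundwater flows toward the north-west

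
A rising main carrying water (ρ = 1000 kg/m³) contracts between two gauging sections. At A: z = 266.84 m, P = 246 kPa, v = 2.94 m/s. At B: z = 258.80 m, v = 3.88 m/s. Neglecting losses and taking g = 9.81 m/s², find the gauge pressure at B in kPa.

Pressure head at A: ψ₁ = P₁/(ρg) = 246×1000 / (1000 × 9.81) = 25.08 m.
Velocity heads: v₁²/2g = 2.94²/19.62 = 0.441 m; v₂²/2g = 3.88²/19.62 = 0.767 m.
Total head H = z₁ + ψ₁ + v₁²/2g = 266.84 + 25.08 + 0.441 = 292.36 m.
ψ₂ = H − z₂ − v₂²/2g = 292.36 − 258.80 − 0.767 = 32.79 m.
P₂ = ρgψ₂ = 1000 × 9.81 × 32.79 ≈ 322 kPa.

P₂ ≈ 322 kPa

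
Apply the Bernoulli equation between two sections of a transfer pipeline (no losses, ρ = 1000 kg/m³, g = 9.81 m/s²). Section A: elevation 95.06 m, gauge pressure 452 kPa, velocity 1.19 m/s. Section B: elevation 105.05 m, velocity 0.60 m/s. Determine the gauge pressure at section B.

P₂ ≈ 355 kPa

Pressure head at A: ψ₁ = P₁/(ρg) = 452×1000 / (1000 × 9.81) = 46.08 m.
Velocity heads: v₁²/2g = 1.19²/19.62 = 0.072 m; v₂²/2g = 0.60²/19.62 = 0.018 m.
Total head H = z₁ + ψ₁ + v₁²/2g = 95.06 + 46.08 + 0.072 = 141.21 m.
ψ₂ = H − z₂ − v₂²/2g = 141.21 − 105.05 − 0.018 = 36.14 m.
P₂ = ρgψ₂ = 1000 × 9.81 × 36.14 ≈ 355 kPa.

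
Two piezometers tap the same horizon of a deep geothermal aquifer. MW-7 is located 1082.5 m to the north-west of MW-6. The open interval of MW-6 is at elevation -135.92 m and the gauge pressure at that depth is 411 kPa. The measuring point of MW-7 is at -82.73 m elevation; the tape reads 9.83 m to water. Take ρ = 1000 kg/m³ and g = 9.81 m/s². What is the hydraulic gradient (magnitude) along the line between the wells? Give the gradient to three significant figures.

i ≈ 0.00135

Pressure head at MW-6: ψ = P/(ρg) = 411×1000 / (1000 × 9.81) = 41.90 m.
Total head at MW-6: h = z + ψ = -135.92 + 41.90 = -94.02 m.
Total head at MW-7: h = -82.73 − 9.83 = -92.56 m.
Head difference: h(MW-6) − h(MW-7) = -94.02 − (-92.56) = -1.46 m.
Hydraulic gradient: i = |Δh| / L = 1.46 / 1082.5 = 0.00135.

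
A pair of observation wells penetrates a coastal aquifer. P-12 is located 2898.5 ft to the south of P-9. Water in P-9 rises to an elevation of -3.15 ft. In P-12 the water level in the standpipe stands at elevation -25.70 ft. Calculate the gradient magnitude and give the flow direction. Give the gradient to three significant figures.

i ≈ 0.00778; groundwater flows toward the south

Total head at P-9: h = -3.15 ft (water level in the piezometer is the total head).
Total head at P-12: h = -25.70 ft (water level in the piezometer is the total head).
Head difference: h(P-9) − h(P-12) = -3.15 − (-25.70) = 22.55 ft.
Hydraulic gradient: i = |Δh| / L = 22.55 / 2898.5 = 0.00778.
Flow is from higher to lower head: from P-9 toward P-12, i.e. toward the south.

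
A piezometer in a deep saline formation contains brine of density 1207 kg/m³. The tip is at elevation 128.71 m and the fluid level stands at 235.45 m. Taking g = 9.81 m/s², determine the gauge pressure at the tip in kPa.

P ≈ 1260 kPa

Pressure head ψ = h − z = 235.45 − 128.71 = 106.74 m.
P = ρgψ = 1207 × 9.81 × 106.74 = 1263873 Pa ≈ 1260 kPa.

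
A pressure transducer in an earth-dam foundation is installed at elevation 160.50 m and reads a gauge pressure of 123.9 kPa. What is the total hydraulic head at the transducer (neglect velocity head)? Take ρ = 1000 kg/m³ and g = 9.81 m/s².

h ≈ 173.13 m

ψ = P/(ρg) = 123.9×1000 / (1000 × 9.81) = 12.63 m.
h = z + ψ = 160.50 + 12.63 = 173.13 m.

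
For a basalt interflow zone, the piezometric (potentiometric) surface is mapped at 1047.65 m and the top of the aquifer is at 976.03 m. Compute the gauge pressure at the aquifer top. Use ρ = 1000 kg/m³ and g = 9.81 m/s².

Pressure head at the aquifer top: ψ = h − z = 1047.65 − 976.03 = 71.62 m.
P = ρgψ = 1000 × 9.81 × 71.62 = 702592 Pa ≈ 703 kPa.

P ≈ 703 kPa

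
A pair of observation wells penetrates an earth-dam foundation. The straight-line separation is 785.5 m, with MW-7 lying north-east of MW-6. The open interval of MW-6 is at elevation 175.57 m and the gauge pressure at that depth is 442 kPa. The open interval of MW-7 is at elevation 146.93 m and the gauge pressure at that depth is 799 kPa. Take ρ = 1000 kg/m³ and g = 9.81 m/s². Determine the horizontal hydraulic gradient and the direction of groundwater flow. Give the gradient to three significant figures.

i ≈ 0.00987; groundwater flows toward the south-west

Pressure head at MW-6: ψ = P/(ρg) = 442×1000 / (1000 × 9.81) = 45.06 m.
Total head at MW-6: h = z + ψ = 175.57 + 45.06 = 220.63 m.
Pressure head at MW-7: ψ = P/(ρg) = 799×1000 / (1000 × 9.81) = 81.45 m.
Total head at MW-7: h = z + ψ = 146.93 + 81.45 = 228.38 m.
Head difference: h(MW-6) − h(MW-7) = 220.63 − 228.38 = -7.75 m.
Hydraulic gradient: i = |Δh| / L = 7.75 / 785.5 = 0.00987.
Flow is from higher to lower head: from MW-7 toward MW-6, i.e. toward the south-west.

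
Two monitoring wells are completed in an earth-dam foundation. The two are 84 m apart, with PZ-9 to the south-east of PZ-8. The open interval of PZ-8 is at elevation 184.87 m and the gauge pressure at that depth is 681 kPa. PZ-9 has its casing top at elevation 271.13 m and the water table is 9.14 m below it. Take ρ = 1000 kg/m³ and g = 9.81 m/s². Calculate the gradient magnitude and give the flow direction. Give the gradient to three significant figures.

Pressure head at PZ-8: ψ = P/(ρg) = 681×1000 / (1000 × 9.81) = 69.42 m.
Total head at PZ-8: h = z + ψ = 184.87 + 69.42 = 254.29 m.
Total head at PZ-9: h = 271.13 − 9.14 = 261.99 m.
Head difference: h(PZ-8) − h(PZ-9) = 254.29 − 261.99 = -7.70 m.
Hydraulic gradient: i = |Δh| / L = 7.70 / 84 = 0.0917.
Flow is from higher to lower head: from PZ-9 toward PZ-8, i.e. toward the north-west.

i ≈ 0.0917; groundwater flows toward the north-west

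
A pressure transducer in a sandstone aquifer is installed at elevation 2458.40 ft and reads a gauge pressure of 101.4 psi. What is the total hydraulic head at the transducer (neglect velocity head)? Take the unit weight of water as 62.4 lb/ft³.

h ≈ 2692.40 ft

ψ = 144·P/γ = 144 × 101.4 / 62.4 = 234.00 ft.
h = z + ψ = 2458.40 + 234.00 = 2692.40 ft.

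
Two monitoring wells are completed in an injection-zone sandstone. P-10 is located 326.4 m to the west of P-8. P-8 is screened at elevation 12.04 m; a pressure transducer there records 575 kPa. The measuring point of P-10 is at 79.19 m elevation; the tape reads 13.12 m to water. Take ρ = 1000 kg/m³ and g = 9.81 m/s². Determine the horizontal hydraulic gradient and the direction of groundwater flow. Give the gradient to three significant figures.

Pressure head at P-8: ψ = P/(ρg) = 575×1000 / (1000 × 9.81) = 58.61 m.
Total head at P-8: h = z + ψ = 12.04 + 58.61 = 70.65 m.
Total head at P-10: h = 79.19 − 13.12 = 66.07 m.
Head difference: h(P-8) − h(P-10) = 70.65 − 66.07 = 4.58 m.
Hydraulic gradient: i = |Δh| / L = 4.58 / 326.4 = 0.0140.
Flow is from higher to lower head: from P-8 toward P-10, i.e. toward the west.

i ≈ 0.0140; groundwater flows toward the west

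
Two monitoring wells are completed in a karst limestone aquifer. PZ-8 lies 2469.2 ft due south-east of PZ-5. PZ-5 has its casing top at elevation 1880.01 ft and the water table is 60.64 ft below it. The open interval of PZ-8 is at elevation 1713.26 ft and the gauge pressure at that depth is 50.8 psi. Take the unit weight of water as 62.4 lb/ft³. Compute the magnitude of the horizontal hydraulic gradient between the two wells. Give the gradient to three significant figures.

i ≈ 0.00450

Total head at PZ-5: h = 1880.01 − 60.64 = 1819.37 ft.
Pressure head at PZ-8: ψ = 144·P/γ = 144 × 50.8 / 62.4 = 117.23 ft.
Total head at PZ-8: h = z + ψ = 1713.26 + 117.23 = 1830.49 ft.
Head difference: h(PZ-5) − h(PZ-8) = 1819.37 − 1830.49 = -11.12 ft.
Hydraulic gradient: i = |Δh| / L = 11.12 / 2469.2 = 0.00450.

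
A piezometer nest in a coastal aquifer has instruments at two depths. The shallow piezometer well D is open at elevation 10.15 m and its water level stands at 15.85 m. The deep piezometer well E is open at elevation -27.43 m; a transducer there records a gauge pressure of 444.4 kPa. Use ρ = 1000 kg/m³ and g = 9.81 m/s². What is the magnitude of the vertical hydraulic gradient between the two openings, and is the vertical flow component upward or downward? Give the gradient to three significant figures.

Total head at well D: h = 15.85 m (water level in the standpipe).
Pressure head at well E: ψ = P/(ρg) = 444.4×1000 / (1000 × 9.81) = 45.30 m.
Total head at well E: h = z + ψ = -27.43 + 45.30 = 17.87 m.
Δh = h(well D) − h(well E) = 15.85 − 17.87 = -2.02 m.
Vertical separation Δz = 10.15 − (-27.43) = 37.58 m.
|i_v| = |Δh| / Δz = 2.02 / 37.58 = 0.0538.
Head is higher in the deep piezometer, so vertical flow is upward (discharge condition).

|i_v| ≈ 0.0538; vertical flow is upward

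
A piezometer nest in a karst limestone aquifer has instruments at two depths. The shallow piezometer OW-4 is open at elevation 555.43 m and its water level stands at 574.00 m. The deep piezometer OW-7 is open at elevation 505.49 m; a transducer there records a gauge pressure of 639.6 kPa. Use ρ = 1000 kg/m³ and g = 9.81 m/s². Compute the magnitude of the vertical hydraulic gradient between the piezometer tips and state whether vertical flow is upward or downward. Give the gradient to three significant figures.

Total head at OW-4: h = 574.00 m (water level in the standpipe).
Pressure head at OW-7: ψ = P/(ρg) = 639.6×1000 / (1000 × 9.81) = 65.20 m.
Total head at OW-7: h = z + ψ = 505.49 + 65.20 = 570.69 m.
Δh = h(OW-4) − h(OW-7) = 574.00 − 570.69 = 3.31 m.
Vertical separation Δz = 555.43 − 505.49 = 49.94 m.
|i_v| = |Δh| / Δz = 3.31 / 49.94 = 0.0663.
Head is higher in the shallow piezometer, so vertical flow is downward (recharge condition).

|i_v| ≈ 0.0663; vertical flow is downward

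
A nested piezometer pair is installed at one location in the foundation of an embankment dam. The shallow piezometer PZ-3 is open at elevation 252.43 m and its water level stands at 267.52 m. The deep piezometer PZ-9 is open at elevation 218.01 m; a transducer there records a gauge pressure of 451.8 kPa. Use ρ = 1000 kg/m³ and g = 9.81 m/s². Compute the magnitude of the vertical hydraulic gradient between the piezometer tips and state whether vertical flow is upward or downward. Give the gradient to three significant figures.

Total head at PZ-3: h = 267.52 m (water level in the standpipe).
Pressure head at PZ-9: ψ = P/(ρg) = 451.8×1000 / (1000 × 9.81) = 46.06 m.
Total head at PZ-9: h = z + ψ = 218.01 + 46.06 = 264.07 m.
Δh = h(PZ-3) − h(PZ-9) = 267.52 − 264.07 = 3.45 m.
Vertical separation Δz = 252.43 − 218.01 = 34.42 m.
|i_v| = |Δh| / Δz = 3.45 / 34.42 = 0.100.
Head is higher in the shallow piezometer, so vertical flow is downward (recharge condition).

|i_v| ≈ 0.100; vertical flow is downward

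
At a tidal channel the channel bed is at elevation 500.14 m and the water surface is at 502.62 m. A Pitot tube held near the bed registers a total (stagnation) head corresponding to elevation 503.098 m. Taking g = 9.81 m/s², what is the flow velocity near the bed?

v ≈ 3.06 m/s

Near the bed, under hydrostatic conditions, the piezometric head (z + ψ) equals the free-surface elevation, 502.62 m.
Velocity head = total − piezometric = 503.098 − 502.62 = 0.478 m.
v = √(2g·h_v) = √(2 × 9.81 × 0.478) = 3.06 m/s.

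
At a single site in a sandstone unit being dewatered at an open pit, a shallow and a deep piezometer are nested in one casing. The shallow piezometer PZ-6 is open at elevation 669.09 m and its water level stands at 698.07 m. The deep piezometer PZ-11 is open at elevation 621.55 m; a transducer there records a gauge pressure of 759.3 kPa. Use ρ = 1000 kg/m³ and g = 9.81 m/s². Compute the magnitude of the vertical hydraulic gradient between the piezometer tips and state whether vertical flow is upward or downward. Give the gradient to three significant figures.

|i_v| ≈ 0.0185; vertical flow is upward

Total head at PZ-6: h = 698.07 m (water level in the standpipe).
Pressure head at PZ-11: ψ = P/(ρg) = 759.3×1000 / (1000 × 9.81) = 77.40 m.
Total head at PZ-11: h = z + ψ = 621.55 + 77.40 = 698.95 m.
Δh = h(PZ-6) − h(PZ-11) = 698.07 − 698.95 = -0.88 m.
Vertical separation Δz = 669.09 − 621.55 = 47.54 m.
|i_v| = |Δh| / Δz = 0.88 / 47.54 = 0.0185.
Head is higher in the deep piezometer, so vertical flow is upward (discharge condition).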